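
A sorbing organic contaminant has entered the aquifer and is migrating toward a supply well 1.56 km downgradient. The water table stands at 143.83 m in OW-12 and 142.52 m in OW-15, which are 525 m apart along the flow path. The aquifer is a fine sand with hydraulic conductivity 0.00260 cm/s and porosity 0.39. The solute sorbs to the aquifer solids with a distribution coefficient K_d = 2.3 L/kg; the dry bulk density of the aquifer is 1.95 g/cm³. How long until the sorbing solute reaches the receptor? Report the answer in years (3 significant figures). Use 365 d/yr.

3720 years

Hydraulic gradient i = (143.83 − 142.52) / 525 = 1.31 / 525 = 0.002495
K = 0.00260 cm/s × 864 = 2.246 m/d
Darcy flux q = K·i = 2.246 × 0.002495 = 0.005605 m/d
v_s = q/n_e = 0.005605/0.39 = 0.01437 m/d
Retardation R = 1 + ρ_b·K_d/n = 1 + 1.95×2.3/0.39 = 12.50
Contaminant velocity v_c = v/R = 0.01437/12.50 = 0.001150 m/d
L = 1.56 km = 1560 m
t = L/v_c = 1560/0.001150 = 1.357e6 d
   = 1.357e6/365 = 3720 yr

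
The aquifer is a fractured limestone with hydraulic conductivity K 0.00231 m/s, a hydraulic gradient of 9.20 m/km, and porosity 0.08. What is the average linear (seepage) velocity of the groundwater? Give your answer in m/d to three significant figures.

23.0 m/d

K = 0.00231 m/s × 86400 s/d = 199.6 m/d
Specific discharge q = 199.6 × 0.0092 = 1.836 m/d
v_s = q/n_e = 1.836/0.08 = 22.95 m/d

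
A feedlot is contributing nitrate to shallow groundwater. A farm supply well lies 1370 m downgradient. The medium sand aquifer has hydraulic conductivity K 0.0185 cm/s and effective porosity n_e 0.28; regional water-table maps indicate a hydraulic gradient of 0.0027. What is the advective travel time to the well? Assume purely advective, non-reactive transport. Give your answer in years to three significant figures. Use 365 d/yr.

24.4 years

K = 0.0185 cm/s × 864 = 15.98 m/d
q = Ki = 15.98 × 0.0027 = 0.04316 m/d
v_s = q/n_e = 0.04316/0.28 = 0.1541 m/d
t = L / v = 1370 / 0.1541 = 8889 d
   = 8889 / 365 = 24.4 yr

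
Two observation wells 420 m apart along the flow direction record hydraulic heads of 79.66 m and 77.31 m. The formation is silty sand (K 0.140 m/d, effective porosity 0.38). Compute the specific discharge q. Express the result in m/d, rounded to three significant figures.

Hydraulic gradient i = (79.66 − 77.31) / 420 = 2.35 / 420 = 0.005595
Specific discharge q = 0.140 × 0.005595 = 7.833e-4 m/d

7.83e-4 m/d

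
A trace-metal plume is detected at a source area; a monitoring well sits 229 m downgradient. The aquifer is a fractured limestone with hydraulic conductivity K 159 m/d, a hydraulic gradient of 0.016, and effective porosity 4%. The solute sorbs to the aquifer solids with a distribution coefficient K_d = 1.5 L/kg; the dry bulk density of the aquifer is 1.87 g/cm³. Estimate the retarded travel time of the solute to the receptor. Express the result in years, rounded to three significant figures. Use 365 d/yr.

q = Ki = 159 × 0.016 = 2.544 m/d
v = Ki/n = 159·0.016/0.04 = 63.60 m/d
Retardation R = 1 + ρ_b·K_d/n = 1 + 1.87×1.5/0.04 = 71.13
Contaminant velocity v_c = v/R = 63.60/71.13 = 0.8942 m/d
t = L/v_c = 229/0.8942 = 256.1 d
   = 256.1/365 = 0.702 yr

0.702 years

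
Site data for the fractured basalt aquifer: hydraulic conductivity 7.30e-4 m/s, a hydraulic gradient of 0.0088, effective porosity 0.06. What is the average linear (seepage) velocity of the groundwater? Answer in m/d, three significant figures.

K = 7.30e-4 m/s × 86400 s/d = 63.07 m/d
q = Ki = 63.07 × 0.0088 = 0.5550 m/d
v_s = q/n_e = 0.5550/0.06 = 9.251 m/d

9.25 m/d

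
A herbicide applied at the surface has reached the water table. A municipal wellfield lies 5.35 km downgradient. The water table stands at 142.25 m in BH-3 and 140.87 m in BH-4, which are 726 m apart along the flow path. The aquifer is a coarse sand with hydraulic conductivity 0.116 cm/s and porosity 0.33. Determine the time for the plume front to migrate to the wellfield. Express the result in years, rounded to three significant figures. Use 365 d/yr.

Hydraulic gradient i = (142.25 − 140.87) / 726 = 1.38 / 726 = 0.001901
K = 0.116 cm/s × 864 = 100.2 m/d
Darcy flux q = K·i = 100.2 × 0.001901 = 0.1905 m/d
v_s = q/n_e = 0.1905/0.33 = 0.5773 m/d
L = 5.35 km = 5350 m
t = L / v = 5350 / 0.5773 = 9267 d
   = 9267 / 365 = 25.4 yr

25.4 years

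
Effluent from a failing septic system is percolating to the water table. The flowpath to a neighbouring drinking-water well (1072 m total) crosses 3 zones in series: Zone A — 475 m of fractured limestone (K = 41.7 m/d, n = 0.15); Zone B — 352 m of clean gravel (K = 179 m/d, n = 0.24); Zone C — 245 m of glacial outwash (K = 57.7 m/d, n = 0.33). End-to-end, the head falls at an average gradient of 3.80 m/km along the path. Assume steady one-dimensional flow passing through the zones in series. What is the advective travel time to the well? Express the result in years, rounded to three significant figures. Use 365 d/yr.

Continuity: the same q passes through each zone, so ΔH = q·Σ(L_j/K_j) — the zones act as resistances in series.
Σ(L/K) = 475/41.7 + 352/179 + 245/57.7 = 11.39 + 1.966 + 4.246 = 17.60 d
K_eq = L_total / Σ(L/K) = 1072 / 17.60 = 60.90 m/d
q = K_eq · i = 60.90 × 0.0038 = 0.2314 m/d (same in every zone)
Zone A: v = q/n = 0.2314/0.15 = 1.543 m/d → t_A = 475/1.543 = 307.9 d
Zone B: v = q/n = 0.2314/0.24 = 0.9642 m/d → t_B = 352/0.9642 = 365.1 d
Zone C: v = q/n = 0.2314/0.33 = 0.7012 m/d → t_C = 245/0.7012 = 349.4 d
Total t = 307.9 + 365.1 + 349.4 = 1022 d
   = 1022 / 365 = 2.80 yr

2.80 years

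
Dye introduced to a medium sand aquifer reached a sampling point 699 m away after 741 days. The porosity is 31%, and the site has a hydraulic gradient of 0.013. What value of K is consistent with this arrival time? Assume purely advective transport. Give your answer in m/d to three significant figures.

22.5 m/d

v = L / t = 699 / 741 = 0.9433 m/d
K = v · n / i = 0.9433 × 0.31 / 0.013 = 22.5 m/d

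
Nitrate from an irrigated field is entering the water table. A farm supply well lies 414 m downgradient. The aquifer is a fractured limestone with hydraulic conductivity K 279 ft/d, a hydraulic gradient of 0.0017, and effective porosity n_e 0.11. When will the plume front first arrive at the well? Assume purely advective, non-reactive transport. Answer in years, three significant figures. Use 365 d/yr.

0.863 years

K = 279 ft/d × 0.3048 = 85.04 m/d
Darcy flux q = K·i = 85.04 × 0.0017 = 0.1446 m/d
v = Ki/n = 85.04·0.0017/0.11 = 1.314 m/d
t = L / v = 414 / 1.314 = 315.0 d
   = 315.0 / 365 = 0.863 yr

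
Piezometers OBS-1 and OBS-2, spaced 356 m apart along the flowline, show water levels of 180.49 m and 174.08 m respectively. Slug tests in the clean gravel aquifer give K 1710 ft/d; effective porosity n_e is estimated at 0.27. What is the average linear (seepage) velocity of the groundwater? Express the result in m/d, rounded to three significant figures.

34.8 m/d

Hydraulic gradient i = (180.49 − 174.08) / 356 = 6.41 / 356 = 0.01801
K = 1710 ft/d × 0.3048 = 521.2 m/d
q = Ki = 521.2 × 0.01801 = 9.385 m/d
Average linear velocity = 9.385 / 0.27 = 34.76 m/d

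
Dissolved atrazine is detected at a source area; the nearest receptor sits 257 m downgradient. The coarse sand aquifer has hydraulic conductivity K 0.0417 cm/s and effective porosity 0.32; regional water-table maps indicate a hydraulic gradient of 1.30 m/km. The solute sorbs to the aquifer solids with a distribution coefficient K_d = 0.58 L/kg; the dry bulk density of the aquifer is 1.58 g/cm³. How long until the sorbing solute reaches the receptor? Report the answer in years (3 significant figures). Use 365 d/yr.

18.6 years

K = 0.0417 cm/s × 864 = 36.03 m/d
Specific discharge q = 36.03 × 0.0013 = 0.04684 m/d
v = Ki/n = 36.03·0.0013/0.32 = 0.1464 m/d
Retardation R = 1 + ρ_b·K_d/n = 1 + 1.58×0.58/0.32 = 3.864
Contaminant velocity v_c = v/R = 0.1464/3.864 = 0.03788 m/d
t = L/v_c = 257/0.03788 = 6784 d
   = 6784/365 = 18.6 yr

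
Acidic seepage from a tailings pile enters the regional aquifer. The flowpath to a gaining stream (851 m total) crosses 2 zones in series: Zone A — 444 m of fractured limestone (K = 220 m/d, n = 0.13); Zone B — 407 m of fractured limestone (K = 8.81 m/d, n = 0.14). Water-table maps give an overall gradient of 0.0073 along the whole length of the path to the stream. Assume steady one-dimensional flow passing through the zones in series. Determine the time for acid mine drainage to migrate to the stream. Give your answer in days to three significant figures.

890 days

Steady 1-D flow in series ⇒ the Darcy flux q is identical in every zone and the zone head losses add (resistances L/K in series).
Σ(L/K) = 444/220 + 407/8.81 = 2.018 + 46.20 = 48.22 d
K_eq = L_total / Σ(L/K) = 851 / 48.22 = 17.65 m/d
q = K_eq · i = 17.65 × 0.0073 = 0.1288 m/d (same in every zone)
Zone A: v = q/n = 0.1288/0.13 = 0.9911 m/d → t_A = 444/0.9911 = 448.0 d
Zone B: v = q/n = 0.1288/0.14 = 0.9203 m/d → t_B = 407/0.9203 = 442.2 d
Total t = 448.0 + 442.2 = 890.2 d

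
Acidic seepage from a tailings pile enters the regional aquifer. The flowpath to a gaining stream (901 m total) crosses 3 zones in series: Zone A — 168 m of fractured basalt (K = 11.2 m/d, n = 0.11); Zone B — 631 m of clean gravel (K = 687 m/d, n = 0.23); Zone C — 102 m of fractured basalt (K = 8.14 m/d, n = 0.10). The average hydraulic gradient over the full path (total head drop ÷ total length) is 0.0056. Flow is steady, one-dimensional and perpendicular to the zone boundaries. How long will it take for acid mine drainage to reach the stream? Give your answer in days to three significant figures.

980 days

For zones in series the flux q is common to all zones; the equivalent conductivity is the harmonic (thickness-weighted) mean, K_eq = L_total / Σ(L_j/K_j).
Σ(L/K) = 168/11.2 + 631/687 + 102/8.14 = 15.00 + 0.9185 + 12.53 = 28.45 d
K_eq = L_total / Σ(L/K) = 901 / 28.45 = 31.67 m/d
q = K_eq · i = 31.67 × 0.0056 = 0.1774 m/d (same in every zone)
Zone A: v = q/n = 0.1774/0.11 = 1.612 m/d → t_A = 168/1.612 = 104.2 d
Zone B: v = q/n = 0.1774/0.23 = 0.7711 m/d → t_B = 631/0.7711 = 818.3 d
Zone C: v = q/n = 0.1774/0.10 = 1.774 m/d → t_C = 102/1.774 = 57.51 d
Total t = 104.2 + 818.3 + 57.51 = 980.0 d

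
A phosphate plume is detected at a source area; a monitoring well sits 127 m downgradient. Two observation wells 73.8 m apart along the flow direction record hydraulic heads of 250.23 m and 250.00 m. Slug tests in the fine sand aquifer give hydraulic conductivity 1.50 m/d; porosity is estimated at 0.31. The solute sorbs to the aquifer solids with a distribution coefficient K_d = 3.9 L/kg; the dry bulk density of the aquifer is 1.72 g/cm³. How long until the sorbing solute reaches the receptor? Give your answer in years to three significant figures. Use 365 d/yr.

522 years

Hydraulic gradient i = (250.23 − 250.00) / 73.8 = 0.23 / 73.8 = 0.003117
Darcy flux q = K·i = 1.50 × 0.003117 = 0.004675 m/d
v = Ki/n = 1.50·0.003117/0.31 = 0.01508 m/d
Retardation R = 1 + ρ_b·K_d/n = 1 + 1.72×3.9/0.31 = 22.64
Contaminant velocity v_c = v/R = 0.01508/22.64 = 6.661e-4 m/d
t = L/v_c = 127/6.661e-4 = 190700 d
   = 190700/365 = 522 yr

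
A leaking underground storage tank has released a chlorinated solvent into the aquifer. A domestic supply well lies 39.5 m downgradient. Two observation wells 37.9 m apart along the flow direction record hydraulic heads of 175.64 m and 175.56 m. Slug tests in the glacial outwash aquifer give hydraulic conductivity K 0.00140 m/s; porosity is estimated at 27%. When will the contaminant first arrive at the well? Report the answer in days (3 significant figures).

41.8 days

Hydraulic gradient i = (175.64 − 175.56) / 37.9 = 0.08 / 37.9 = 0.002111
K = 0.00140 m/s × 86400 s/d = 121.0 m/d
q = Ki = 121.0 × 0.002111 = 0.2553 m/d
Seepage velocity v = q / n = 0.2553 / 0.27 = 0.9456 m/d
t = L / v = 39.5 / 0.9456 = 41.77 d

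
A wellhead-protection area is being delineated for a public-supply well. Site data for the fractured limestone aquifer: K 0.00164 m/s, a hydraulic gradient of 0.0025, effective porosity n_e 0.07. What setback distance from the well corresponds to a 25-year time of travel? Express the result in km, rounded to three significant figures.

K = 0.00164 m/s × 86400 s/d = 141.7 m/d
Specific discharge q = 141.7 × 0.0025 = 0.3542 m/d
v_s = q/n_e = 0.3542/0.07 = 5.061 m/d
T = 25 yr × 365 = 9125 d
L = v × T = 5.061 × 9125 = 46180 m
   = 46.2 km

46.2 km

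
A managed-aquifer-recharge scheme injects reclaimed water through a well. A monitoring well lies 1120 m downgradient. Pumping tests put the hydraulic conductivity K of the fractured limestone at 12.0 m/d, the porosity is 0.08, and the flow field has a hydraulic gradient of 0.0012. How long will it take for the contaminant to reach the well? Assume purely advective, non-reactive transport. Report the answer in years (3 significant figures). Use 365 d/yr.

Darcy flux q = K·i = 12.0 × 0.0012 = 0.01440 m/d
Seepage velocity v = q / n = 0.01440 / 0.08 = 0.1800 m/d
t = L / v = 1120 / 0.1800 = 6222 d
   = 6222 / 365 = 17.0 yr

17.0 years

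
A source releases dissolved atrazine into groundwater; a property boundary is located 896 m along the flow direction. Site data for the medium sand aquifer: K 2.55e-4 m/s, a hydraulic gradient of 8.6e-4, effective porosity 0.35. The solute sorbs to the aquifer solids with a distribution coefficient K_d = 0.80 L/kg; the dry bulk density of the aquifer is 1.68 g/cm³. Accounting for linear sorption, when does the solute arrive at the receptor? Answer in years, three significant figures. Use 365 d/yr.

K = 2.55e-4 m/s × 86400 s/d = 22.03 m/d
Darcy flux q = K·i = 22.03 × 8.6e-4 = 0.01895 m/d
Average linear velocity = 0.01895 / 0.35 = 0.05414 m/d
Retardation R = 1 + ρ_b·K_d/n = 1 + 1.68×0.80/0.35 = 4.840
Contaminant velocity v_c = v/R = 0.05414/4.840 = 0.01119 m/d
t = L/v_c = 896/0.01119 = 80110 d
   = 80110/365 = 219 yr

219 years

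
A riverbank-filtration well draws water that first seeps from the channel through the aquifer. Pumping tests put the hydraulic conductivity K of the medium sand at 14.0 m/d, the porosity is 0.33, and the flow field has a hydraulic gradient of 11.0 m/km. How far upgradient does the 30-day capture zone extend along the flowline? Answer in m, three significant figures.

q = Ki = 14.0 × 0.011 = 0.1540 m/d
v = Ki/n = 14.0·0.011/0.33 = 0.4667 m/d
L = v × T = 0.4667 × 30 = 14.00 m

14.0 m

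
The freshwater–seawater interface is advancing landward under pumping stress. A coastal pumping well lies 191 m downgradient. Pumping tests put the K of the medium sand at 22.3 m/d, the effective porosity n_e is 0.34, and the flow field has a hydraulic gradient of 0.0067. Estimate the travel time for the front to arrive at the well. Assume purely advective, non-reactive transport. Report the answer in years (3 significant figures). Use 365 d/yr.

q = Ki = 22.3 × 0.0067 = 0.1494 m/d
v_s = q/n_e = 0.1494/0.34 = 0.4394 m/d
t = L / v = 191 / 0.4394 = 434.6 d
   = 434.6 / 365 = 1.19 yr

1.19 years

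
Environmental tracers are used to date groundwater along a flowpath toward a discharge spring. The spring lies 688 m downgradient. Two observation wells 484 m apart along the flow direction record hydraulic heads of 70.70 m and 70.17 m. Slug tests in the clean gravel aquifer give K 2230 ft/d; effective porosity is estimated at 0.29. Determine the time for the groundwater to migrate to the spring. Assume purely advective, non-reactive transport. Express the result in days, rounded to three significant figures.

Hydraulic gradient i = (70.70 − 70.17) / 484 = 0.53 / 484 = 0.001095
K = 2230 ft/d × 0.3048 = 679.7 m/d
Darcy flux q = K·i = 679.7 × 0.001095 = 0.7443 m/d
Seepage velocity v = q / n = 0.7443 / 0.29 = 2.567 m/d
t = L / v = 688 / 2.567 = 268.1 d

268 days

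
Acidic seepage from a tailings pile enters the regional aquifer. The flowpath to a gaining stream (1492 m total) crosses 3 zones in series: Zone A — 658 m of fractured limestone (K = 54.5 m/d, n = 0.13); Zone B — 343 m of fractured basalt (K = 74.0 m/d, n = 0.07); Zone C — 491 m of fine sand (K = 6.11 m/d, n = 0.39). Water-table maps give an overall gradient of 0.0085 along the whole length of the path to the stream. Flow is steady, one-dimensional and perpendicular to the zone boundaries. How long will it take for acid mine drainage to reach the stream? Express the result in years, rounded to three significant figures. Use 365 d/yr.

For zones in series the flux q is common to all zones; the equivalent conductivity is the harmonic (thickness-weighted) mean, K_eq = L_total / Σ(L_j/K_j).
Σ(L/K) = 658/54.5 + 343/74.0 + 491/6.11 = 12.07 + 4.635 + 80.36 = 97.07 d
K_eq = L_total / Σ(L/K) = 1492 / 97.07 = 15.37 m/d
q = K_eq · i = 15.37 × 0.0085 = 0.1306 m/d (same in every zone)
Zone A: v = q/n = 0.1306/0.13 = 1.005 m/d → t_A = 658/1.005 = 654.7 d
Zone B: v = q/n = 0.1306/0.07 = 1.866 m/d → t_B = 343/1.866 = 183.8 d
Zone C: v = q/n = 0.1306/0.39 = 0.3350 m/d → t_C = 491/0.3350 = 1466 d
Total t = 654.7 + 183.8 + 1466 = 2304 d
   = 2304 / 365 = 6.31 yr

6.31 years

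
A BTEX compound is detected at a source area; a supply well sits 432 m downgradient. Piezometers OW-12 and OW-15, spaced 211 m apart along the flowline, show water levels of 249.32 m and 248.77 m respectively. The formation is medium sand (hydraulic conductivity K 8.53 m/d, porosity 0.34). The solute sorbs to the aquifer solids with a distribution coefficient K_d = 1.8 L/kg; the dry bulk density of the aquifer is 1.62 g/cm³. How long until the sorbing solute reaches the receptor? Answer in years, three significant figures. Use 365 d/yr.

Hydraulic gradient i = (249.32 − 248.77) / 211 = 0.55 / 211 = 0.002607
Specific discharge q = 8.53 × 0.002607 = 0.02223 m/d
v_s = q/n_e = 0.02223/0.34 = 0.06540 m/d
Retardation R = 1 + ρ_b·K_d/n = 1 + 1.62×1.8/0.34 = 9.576
Contaminant velocity v_c = v/R = 0.06540/9.576 = 0.006829 m/d
t = L/v_c = 432/0.006829 = 63260 d
   = 63260/365 = 173 yr

173 years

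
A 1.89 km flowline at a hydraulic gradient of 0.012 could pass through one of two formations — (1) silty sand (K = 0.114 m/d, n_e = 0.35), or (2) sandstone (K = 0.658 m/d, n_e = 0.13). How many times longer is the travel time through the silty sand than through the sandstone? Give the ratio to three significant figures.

15.5

Unit 1 (silty sand): v = 0.114×0.012/0.35 = 0.003909 m/d, t = 1890/0.003909 = 483600 d
Unit 2 (sandstone): v = 0.658×0.012/0.13 = 0.06074 m/d, t = 1890/0.06074 = 31120 d
t(silty sand) / t(sandstone) = 483600/31120 = 15.5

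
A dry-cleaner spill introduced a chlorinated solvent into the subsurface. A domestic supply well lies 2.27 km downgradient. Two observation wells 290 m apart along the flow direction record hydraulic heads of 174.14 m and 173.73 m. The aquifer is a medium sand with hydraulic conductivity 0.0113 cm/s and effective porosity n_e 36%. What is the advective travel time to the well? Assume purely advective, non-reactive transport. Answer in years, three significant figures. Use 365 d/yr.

162 years

Hydraulic gradient i = (174.14 − 173.73) / 290 = 0.41 / 290 = 0.001414
K = 0.0113 cm/s × 864 = 9.763 m/d
Specific discharge q = 9.763 × 0.001414 = 0.01380 m/d
v_s = q/n_e = 0.01380/0.36 = 0.03834 m/d
L = 2.27 km = 2270 m
t = L / v = 2270 / 0.03834 = 59200 d
   = 59200 / 365 = 162 yr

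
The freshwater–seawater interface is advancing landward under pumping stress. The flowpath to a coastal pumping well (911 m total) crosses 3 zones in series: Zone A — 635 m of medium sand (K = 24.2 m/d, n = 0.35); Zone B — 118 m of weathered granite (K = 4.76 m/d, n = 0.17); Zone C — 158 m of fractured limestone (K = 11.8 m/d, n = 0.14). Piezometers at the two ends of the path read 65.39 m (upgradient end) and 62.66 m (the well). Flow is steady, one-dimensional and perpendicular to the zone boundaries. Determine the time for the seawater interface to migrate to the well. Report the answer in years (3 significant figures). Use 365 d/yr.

Total head drop ΔH = 65.39 − 62.66 = 2.73 m
Steady 1-D flow in series ⇒ the Darcy flux q is identical in every zone and the zone head losses add (resistances L/K in series).
Σ(L/K) = 635/24.2 + 118/4.76 + 158/11.8 = 26.24 + 24.79 + 13.39 = 64.42 d
q = ΔH / Σ(L/K) = 2.73 / 64.42 = 0.04238 m/d (same in every zone)
Zone A: v = q/n = 0.04238/0.35 = 0.1211 m/d → t_A = 635/0.1211 = 5244 d
Zone B: v = q/n = 0.04238/0.17 = 0.2493 m/d → t_B = 118/0.2493 = 473.4 d
Zone C: v = q/n = 0.04238/0.14 = 0.3027 m/d → t_C = 158/0.3027 = 522.0 d
Total t = 5244 + 473.4 + 522.0 = 6240 d
   = 6240 / 365 = 17.1 yr

17.1 years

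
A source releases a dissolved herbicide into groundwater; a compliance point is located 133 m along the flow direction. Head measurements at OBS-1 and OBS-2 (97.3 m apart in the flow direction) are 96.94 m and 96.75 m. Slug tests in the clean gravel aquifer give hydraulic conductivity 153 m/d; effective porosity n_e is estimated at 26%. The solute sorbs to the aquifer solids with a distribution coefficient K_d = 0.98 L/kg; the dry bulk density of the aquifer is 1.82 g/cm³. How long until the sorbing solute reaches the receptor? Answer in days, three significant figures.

910 days

Hydraulic gradient i = (96.94 − 96.75) / 97.3 = 0.19 / 97.3 = 0.001953
Darcy flux q = K·i = 153 × 0.001953 = 0.2988 m/d
v = Ki/n = 153·0.001953/0.26 = 1.149 m/d
Retardation R = 1 + ρ_b·K_d/n = 1 + 1.82×0.98/0.26 = 7.860
Contaminant velocity v_c = v/R = 1.149/7.860 = 0.1462 m/d
t = L/v_c = 133/0.1462 = 909.7 d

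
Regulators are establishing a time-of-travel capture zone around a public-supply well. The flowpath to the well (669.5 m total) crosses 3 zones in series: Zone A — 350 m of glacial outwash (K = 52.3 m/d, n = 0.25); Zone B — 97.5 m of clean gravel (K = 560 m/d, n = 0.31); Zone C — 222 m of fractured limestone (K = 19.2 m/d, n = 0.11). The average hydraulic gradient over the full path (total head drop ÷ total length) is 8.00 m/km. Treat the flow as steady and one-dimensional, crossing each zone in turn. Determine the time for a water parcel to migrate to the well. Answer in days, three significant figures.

489 days

Steady 1-D flow in series ⇒ the Darcy flux q is identical in every zone and the zone head losses add (resistances L/K in series).
Σ(L/K) = 350/52.3 + 97.5/560 + 222/19.2 = 6.692 + 0.1741 + 11.56 = 18.43 d
K_eq = L_total / Σ(L/K) = 669.5 / 18.43 = 36.33 m/d
q = K_eq · i = 36.33 × 0.0080 = 0.2906 m/d (same in every zone)
Zone A: v = q/n = 0.2906/0.25 = 1.163 m/d → t_A = 350/1.163 = 301.1 d
Zone B: v = q/n = 0.2906/0.31 = 0.9375 m/d → t_B = 97.5/0.9375 = 104.0 d
Zone C: v = q/n = 0.2906/0.11 = 2.642 m/d → t_C = 222/2.642 = 84.02 d
Total t = 301.1 + 104.0 + 84.02 = 489.1 d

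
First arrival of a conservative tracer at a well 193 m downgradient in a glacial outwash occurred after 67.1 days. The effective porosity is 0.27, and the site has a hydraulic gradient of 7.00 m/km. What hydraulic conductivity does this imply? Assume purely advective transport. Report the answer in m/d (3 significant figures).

111 m/d

v = L / t = 193 / 67.1 = 2.876 m/d
K = v · n / i = 2.876 × 0.27 / 0.0070 = 111 m/d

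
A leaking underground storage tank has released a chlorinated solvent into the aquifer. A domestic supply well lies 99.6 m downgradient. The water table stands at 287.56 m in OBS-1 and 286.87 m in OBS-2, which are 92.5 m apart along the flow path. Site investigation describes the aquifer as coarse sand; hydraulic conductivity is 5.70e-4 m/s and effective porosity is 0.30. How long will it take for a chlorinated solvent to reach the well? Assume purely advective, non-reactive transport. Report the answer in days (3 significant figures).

Hydraulic gradient i = (287.56 − 286.87) / 92.5 = 0.69 / 92.5 = 0.007459
K = 5.70e-4 m/s × 86400 s/d = 49.25 m/d
q = Ki = 49.25 × 0.007459 = 0.3674 m/d
Average linear velocity = 0.3674 / 0.30 = 1.225 m/d
t = L / v = 99.6 / 1.225 = 81.34 d

81.3 days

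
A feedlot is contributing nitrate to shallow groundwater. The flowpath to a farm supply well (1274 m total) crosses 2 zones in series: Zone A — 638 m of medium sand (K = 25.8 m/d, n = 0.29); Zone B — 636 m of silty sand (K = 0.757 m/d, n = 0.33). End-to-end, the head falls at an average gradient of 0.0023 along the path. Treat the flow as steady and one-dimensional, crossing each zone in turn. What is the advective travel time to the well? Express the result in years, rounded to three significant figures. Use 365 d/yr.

319 years

Steady 1-D flow in series ⇒ the Darcy flux q is identical in every zone and the zone head losses add (resistances L/K in series).
Σ(L/K) = 638/25.8 + 636/0.757 = 24.73 + 840.2 = 864.9 d
K_eq = L_total / Σ(L/K) = 1274 / 864.9 = 1.473 m/d
q = K_eq · i = 1.473 × 0.0023 = 0.003388 m/d (same in every zone)
Zone A: v = q/n = 0.003388/0.29 = 0.01168 m/d → t_A = 638/0.01168 = 54610 d
Zone B: v = q/n = 0.003388/0.33 = 0.01027 m/d → t_B = 636/0.01027 = 61950 d
Total t = 54610 + 61950 = 116600 d
   = 116600 / 365 = 319 yr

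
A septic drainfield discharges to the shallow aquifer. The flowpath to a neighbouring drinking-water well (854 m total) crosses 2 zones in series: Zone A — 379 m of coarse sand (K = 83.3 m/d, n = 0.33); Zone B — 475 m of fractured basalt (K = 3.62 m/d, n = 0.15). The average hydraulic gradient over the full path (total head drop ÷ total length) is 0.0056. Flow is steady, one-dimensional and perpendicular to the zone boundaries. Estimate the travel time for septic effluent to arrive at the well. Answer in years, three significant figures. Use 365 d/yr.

15.3 years

Steady 1-D flow in series ⇒ the Darcy flux q is identical in every zone and the zone head losses add (resistances L/K in series).
Σ(L/K) = 379/83.3 + 475/3.62 = 4.550 + 131.2 = 135.8 d
K_eq = L_total / Σ(L/K) = 854 / 135.8 = 6.290 m/d
q = K_eq · i = 6.290 × 0.0056 = 0.03523 m/d (same in every zone)
Zone A: v = q/n = 0.03523/0.33 = 0.1067 m/d → t_A = 379/0.1067 = 3551 d
Zone B: v = q/n = 0.03523/0.15 = 0.2348 m/d → t_B = 475/0.2348 = 2023 d
Total t = 3551 + 2023 = 5573 d
   = 5573 / 365 = 15.3 yr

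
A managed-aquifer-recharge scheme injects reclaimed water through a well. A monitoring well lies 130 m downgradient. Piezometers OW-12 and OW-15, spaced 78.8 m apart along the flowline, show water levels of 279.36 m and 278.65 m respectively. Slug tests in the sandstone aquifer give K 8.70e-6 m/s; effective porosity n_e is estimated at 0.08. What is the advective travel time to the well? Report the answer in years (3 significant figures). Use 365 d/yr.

4.21 years

Hydraulic gradient i = (279.36 − 278.65) / 78.8 = 0.71 / 78.8 = 0.009010
K = 8.70e-6 m/s × 86400 s/d = 0.7517 m/d
Darcy flux q = K·i = 0.7517 × 0.009010 = 0.006773 m/d
v = Ki/n = 0.7517·0.009010/0.08 = 0.08466 m/d
t = L / v = 130 / 0.08466 = 1536 d
   = 1536 / 365 = 4.21 yr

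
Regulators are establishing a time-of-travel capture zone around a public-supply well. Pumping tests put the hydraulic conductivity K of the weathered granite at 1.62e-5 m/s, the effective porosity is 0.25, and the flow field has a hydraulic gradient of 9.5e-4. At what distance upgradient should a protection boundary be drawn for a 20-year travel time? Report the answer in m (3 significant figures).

38.8 m

K = 1.62e-5 m/s × 86400 s/d = 1.400 m/d
Specific discharge q = 1.400 × 9.5e-4 = 0.001330 m/d
Seepage velocity v = q / n = 0.001330 / 0.25 = 0.005319 m/d
T = 20 yr × 365 = 7300 d
L = v × T = 0.005319 × 7300 = 38.83 m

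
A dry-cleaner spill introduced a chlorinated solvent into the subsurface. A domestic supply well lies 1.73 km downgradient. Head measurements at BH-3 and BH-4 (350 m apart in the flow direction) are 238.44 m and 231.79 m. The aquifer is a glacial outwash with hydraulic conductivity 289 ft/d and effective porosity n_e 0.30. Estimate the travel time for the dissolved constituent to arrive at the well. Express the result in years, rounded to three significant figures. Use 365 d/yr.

Hydraulic gradient i = (238.44 − 231.79) / 350 = 6.65 / 350 = 0.01900
K = 289 ft/d × 0.3048 = 88.09 m/d
Darcy flux q = K·i = 88.09 × 0.01900 = 1.674 m/d
Average linear velocity = 1.674 / 0.30 = 5.579 m/d
L = 1.73 km = 1730 m
t = L / v = 1730 / 5.579 = 310.1 d
   = 310.1 / 365 = 0.850 yr

0.850 years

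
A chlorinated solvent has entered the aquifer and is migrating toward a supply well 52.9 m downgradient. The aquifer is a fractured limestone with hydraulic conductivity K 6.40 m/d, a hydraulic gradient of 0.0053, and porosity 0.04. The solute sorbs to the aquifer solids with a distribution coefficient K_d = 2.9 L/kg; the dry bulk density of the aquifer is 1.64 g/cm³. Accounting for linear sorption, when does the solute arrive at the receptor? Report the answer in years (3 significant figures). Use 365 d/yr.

20.5 years

Darcy flux q = K·i = 6.40 × 0.0053 = 0.03392 m/d
Seepage velocity v = q / n = 0.03392 / 0.04 = 0.8480 m/d
Retardation R = 1 + ρ_b·K_d/n = 1 + 1.64×2.9/0.04 = 119.9
Contaminant velocity v_c = v/R = 0.8480/119.9 = 0.007073 m/d
t = L/v_c = 52.9/0.007073 = 7480 d
   = 7480/365 = 20.5 yr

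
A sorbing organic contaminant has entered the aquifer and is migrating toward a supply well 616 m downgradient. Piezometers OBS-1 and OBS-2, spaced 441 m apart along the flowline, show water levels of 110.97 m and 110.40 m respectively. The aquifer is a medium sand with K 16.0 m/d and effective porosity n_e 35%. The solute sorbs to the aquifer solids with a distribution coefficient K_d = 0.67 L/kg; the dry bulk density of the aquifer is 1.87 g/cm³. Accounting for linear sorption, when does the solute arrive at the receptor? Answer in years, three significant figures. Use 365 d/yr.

Hydraulic gradient i = (110.97 − 110.40) / 441 = 0.57 / 441 = 0.001293
q = Ki = 16.0 × 0.001293 = 0.02068 m/d
v = Ki/n = 16.0·0.001293/0.35 = 0.05909 m/d
Retardation R = 1 + ρ_b·K_d/n = 1 + 1.87×0.67/0.35 = 4.580
Contaminant velocity v_c = v/R = 0.05909/4.580 = 0.01290 m/d
t = L/v_c = 616/0.01290 = 47750 d
   = 47750/365 = 131 yr

131 years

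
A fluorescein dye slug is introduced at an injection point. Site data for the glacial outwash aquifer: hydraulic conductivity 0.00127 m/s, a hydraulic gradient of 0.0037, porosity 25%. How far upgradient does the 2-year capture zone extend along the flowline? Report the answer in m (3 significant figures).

1190 m

K = 0.00127 m/s × 86400 s/d = 109.7 m/d
Specific discharge q = 109.7 × 0.0037 = 0.4060 m/d
v_s = q/n_e = 0.4060/0.25 = 1.624 m/d
T = 2 yr × 365 = 730 d
L = v × T = 1.624 × 730 = 1186 m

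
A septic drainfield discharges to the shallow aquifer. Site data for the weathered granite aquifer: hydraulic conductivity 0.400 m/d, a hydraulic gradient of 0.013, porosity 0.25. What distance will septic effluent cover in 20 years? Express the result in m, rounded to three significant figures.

q = Ki = 0.400 × 0.013 = 0.005200 m/d
Average linear velocity = 0.005200 / 0.25 = 0.02080 m/d
T = 20 yr × 365 = 7300 d
L = v × T = 0.02080 × 7300 = 151.8 m

152 m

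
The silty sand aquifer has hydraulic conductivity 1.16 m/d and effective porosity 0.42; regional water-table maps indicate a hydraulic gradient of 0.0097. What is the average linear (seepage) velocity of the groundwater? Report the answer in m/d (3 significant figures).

0.0268 m/d

q = Ki = 1.16 × 0.0097 = 0.01125 m/d
Seepage velocity v = q / n = 0.01125 / 0.42 = 0.02679 m/d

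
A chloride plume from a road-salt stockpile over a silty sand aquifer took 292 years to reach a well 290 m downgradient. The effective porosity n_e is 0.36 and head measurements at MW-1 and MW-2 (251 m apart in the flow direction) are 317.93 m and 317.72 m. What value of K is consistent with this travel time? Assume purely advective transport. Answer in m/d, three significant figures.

Hydraulic gradient i = (317.93 − 317.72) / 251 = 0.21 / 251 = 8.367e-4
t = 292 years = 106600 d
v = L / t = 290 / 106600 = 0.002721 m/d
K = v · n / i = 0.002721 × 0.36 / 8.367e-4 = 1.17 m/d

1.17 m/d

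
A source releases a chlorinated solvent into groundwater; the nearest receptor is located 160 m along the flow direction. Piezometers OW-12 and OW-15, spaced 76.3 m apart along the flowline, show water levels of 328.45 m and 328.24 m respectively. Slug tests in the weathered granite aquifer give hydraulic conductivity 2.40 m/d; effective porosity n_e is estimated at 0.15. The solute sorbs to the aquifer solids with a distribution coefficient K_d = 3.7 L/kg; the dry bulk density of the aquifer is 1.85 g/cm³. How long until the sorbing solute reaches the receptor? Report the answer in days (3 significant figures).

Hydraulic gradient i = (328.45 − 328.24) / 76.3 = 0.21 / 76.3 = 0.002752
Darcy flux q = K·i = 2.40 × 0.002752 = 0.006606 m/d
v = Ki/n = 2.40·0.002752/0.15 = 0.04404 m/d
Retardation R = 1 + ρ_b·K_d/n = 1 + 1.85×3.7/0.15 = 46.63
Contaminant velocity v_c = v/R = 0.04404/46.63 = 9.443e-4 m/d
t = L/v_c = 160/9.443e-4 = 169400 d

169000 days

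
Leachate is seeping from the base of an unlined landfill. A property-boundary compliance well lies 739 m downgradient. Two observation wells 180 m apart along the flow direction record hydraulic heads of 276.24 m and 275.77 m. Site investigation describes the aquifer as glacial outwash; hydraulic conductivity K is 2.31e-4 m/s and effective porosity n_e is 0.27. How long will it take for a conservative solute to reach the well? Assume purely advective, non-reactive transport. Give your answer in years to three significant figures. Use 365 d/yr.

Hydraulic gradient i = (276.24 − 275.77) / 180 = 0.47 / 180 = 0.002611
K = 2.31e-4 m/s × 86400 s/d = 19.96 m/d
q = Ki = 19.96 × 0.002611 = 0.05211 m/d
v_s = q/n_e = 0.05211/0.27 = 0.1930 m/d
t = L / v = 739 / 0.1930 = 3829 d
   = 3829 / 365 = 10.5 yr

10.5 years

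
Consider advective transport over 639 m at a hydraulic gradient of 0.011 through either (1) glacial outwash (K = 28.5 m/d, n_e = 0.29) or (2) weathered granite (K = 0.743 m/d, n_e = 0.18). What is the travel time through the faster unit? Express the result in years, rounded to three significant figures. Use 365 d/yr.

Unit 1 (glacial outwash): v = 28.5×0.011/0.29 = 1.081 m/d, t = 639/1.081 = 591.1 d
Unit 2 (weathered granite): v = 0.743×0.011/0.18 = 0.04541 m/d, t = 639/0.04541 = 14070 d
Faster: 591.1 d / 365 = 1.62 yr

1.62 years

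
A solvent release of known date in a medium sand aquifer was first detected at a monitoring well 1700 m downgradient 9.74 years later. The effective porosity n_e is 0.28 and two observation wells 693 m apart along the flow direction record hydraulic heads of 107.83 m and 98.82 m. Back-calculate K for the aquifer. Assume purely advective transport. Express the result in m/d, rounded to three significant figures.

Hydraulic gradient i = (107.83 − 98.82) / 693 = 9.01 / 693 = 0.01300
t = 9.74 years = 3555 d
v = L / t = 1700 / 3555 = 0.4782 m/d
K = v · n / i = 0.4782 × 0.28 / 0.01300 = 10.3 m/d

10.3 m/d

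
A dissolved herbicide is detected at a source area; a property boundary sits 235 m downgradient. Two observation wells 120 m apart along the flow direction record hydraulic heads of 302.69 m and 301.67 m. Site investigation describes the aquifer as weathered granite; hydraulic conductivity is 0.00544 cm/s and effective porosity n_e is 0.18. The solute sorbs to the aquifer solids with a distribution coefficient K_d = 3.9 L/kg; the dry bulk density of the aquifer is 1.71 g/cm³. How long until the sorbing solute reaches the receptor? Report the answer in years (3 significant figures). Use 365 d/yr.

110 years

Hydraulic gradient i = (302.69 − 301.67) / 120 = 1.02 / 120 = 0.008500
K = 0.00544 cm/s × 864 = 4.700 m/d
Specific discharge q = 4.700 × 0.008500 = 0.03995 m/d
Average linear velocity = 0.03995 / 0.18 = 0.2220 m/d
Retardation R = 1 + ρ_b·K_d/n = 1 + 1.71×3.9/0.18 = 38.05
Contaminant velocity v_c = v/R = 0.2220/38.05 = 0.005833 m/d
t = L/v_c = 235/0.005833 = 40290 d
   = 40290/365 = 110 yr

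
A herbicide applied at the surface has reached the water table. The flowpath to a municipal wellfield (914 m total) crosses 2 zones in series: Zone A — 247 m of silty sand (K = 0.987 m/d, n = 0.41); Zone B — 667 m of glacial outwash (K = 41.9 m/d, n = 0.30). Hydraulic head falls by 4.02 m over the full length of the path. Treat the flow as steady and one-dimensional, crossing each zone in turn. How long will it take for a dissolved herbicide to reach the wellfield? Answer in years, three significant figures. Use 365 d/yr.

54.7 years

Steady 1-D flow in series ⇒ the Darcy flux q is identical in every zone and the zone head losses add (resistances L/K in series).
Σ(L/K) = 247/0.987 + 667/41.9 = 250.3 + 15.92 = 266.2 d
q = ΔH / Σ(L/K) = 4.02 / 266.2 = 0.01510 m/d (same in every zone)
Zone A: v = q/n = 0.01510/0.41 = 0.03684 m/d → t_A = 247/0.03684 = 6705 d
Zone B: v = q/n = 0.01510/0.30 = 0.05034 m/d → t_B = 667/0.05034 = 13250 d
Total t = 6705 + 13250 = 19950 d
   = 19950 / 365 = 54.7 yr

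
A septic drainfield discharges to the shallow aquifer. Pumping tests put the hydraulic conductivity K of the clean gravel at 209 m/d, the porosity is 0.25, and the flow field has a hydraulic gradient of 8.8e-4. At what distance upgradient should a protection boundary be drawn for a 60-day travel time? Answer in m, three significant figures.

44.1 m

q = Ki = 209 × 8.8e-4 = 0.1839 m/d
Seepage velocity v = q / n = 0.1839 / 0.25 = 0.7357 m/d
L = v × T = 0.7357 × 60 = 44.14 m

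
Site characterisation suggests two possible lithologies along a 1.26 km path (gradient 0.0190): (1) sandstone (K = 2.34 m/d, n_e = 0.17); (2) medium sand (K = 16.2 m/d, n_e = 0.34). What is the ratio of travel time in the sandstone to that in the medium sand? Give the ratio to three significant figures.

Unit 1 (sandstone): v = 2.34×0.019/0.17 = 0.2615 m/d, t = 1260/0.2615 = 4818 d
Unit 2 (medium sand): v = 16.2×0.019/0.34 = 0.9053 m/d, t = 1260/0.9053 = 1392 d
t(sandstone) / t(medium sand) = 4818/1392 = 3.46

3.46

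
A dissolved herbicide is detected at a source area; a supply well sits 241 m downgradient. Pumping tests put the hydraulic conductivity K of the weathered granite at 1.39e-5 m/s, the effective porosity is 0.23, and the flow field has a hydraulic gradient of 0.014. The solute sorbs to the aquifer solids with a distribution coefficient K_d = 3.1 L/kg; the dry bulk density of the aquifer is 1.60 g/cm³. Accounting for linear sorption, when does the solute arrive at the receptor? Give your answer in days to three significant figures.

74400 days

K = 1.39e-5 m/s × 86400 s/d = 1.201 m/d
Specific discharge q = 1.201 × 0.014 = 0.01681 m/d
Seepage velocity v = q / n = 0.01681 / 0.23 = 0.07310 m/d
Retardation R = 1 + ρ_b·K_d/n = 1 + 1.60×3.1/0.23 = 22.57
Contaminant velocity v_c = v/R = 0.07310/22.57 = 0.003240 m/d
t = L/v_c = 241/0.003240 = 74390 d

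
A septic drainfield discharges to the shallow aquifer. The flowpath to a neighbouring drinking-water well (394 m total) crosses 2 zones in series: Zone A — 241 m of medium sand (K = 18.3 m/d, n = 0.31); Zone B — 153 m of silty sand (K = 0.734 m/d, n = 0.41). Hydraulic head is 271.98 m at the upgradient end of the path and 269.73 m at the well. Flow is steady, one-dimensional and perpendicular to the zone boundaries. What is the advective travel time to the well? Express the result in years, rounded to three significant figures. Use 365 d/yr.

Total head drop ΔH = 271.98 − 269.73 = 2.25 m
Steady 1-D flow in series ⇒ the Darcy flux q is identical in every zone and the zone head losses add (resistances L/K in series).
Σ(L/K) = 241/18.3 + 153/0.734 = 13.17 + 208.4 = 221.6 d
q = ΔH / Σ(L/K) = 2.25 / 221.6 = 0.01015 m/d (same in every zone)
Zone A: v = q/n = 0.01015/0.31 = 0.03275 m/d → t_A = 241/0.03275 = 7359 d
Zone B: v = q/n = 0.01015/0.41 = 0.02476 m/d → t_B = 153/0.02476 = 6179 d
Total t = 7359 + 6179 = 13540 d
   = 13540 / 365 = 37.1 yr

37.1 years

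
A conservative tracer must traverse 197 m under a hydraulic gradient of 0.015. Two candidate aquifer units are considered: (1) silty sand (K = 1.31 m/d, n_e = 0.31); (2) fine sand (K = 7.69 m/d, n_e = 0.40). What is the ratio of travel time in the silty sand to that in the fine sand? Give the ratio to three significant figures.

4.55

Unit 1 (silty sand): v = 1.31×0.015/0.31 = 0.06339 m/d, t = 197/0.06339 = 3108 d
Unit 2 (fine sand): v = 7.69×0.015/0.40 = 0.2884 m/d, t = 197/0.2884 = 683.1 d
t(silty sand) / t(fine sand) = 3108/683.1 = 4.55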